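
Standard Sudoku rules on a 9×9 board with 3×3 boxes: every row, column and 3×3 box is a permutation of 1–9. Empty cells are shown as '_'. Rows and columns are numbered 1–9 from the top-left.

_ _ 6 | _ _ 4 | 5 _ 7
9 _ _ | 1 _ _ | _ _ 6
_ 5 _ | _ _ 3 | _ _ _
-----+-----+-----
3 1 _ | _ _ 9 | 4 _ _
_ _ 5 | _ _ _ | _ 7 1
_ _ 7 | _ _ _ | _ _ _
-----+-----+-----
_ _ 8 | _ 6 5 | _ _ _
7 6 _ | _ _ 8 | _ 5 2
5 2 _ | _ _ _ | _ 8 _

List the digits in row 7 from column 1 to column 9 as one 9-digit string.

row 4, column 3 = 2 (sole candidate).
row 4, column 8 = 6 (sole candidate).
row 2, column 5 = 5 (hidden single in row 2).
row 3, column 4 = 6 (hidden single in row 3).
row 3, column 5 = 7 (hidden single in row 3).
row 2, column 6 = 2 (sole candidate).
row 4, column 5 = 8 (sole candidate).
row 4, column 9 = 5 (sole candidate).
row 5, column 6 = 6 (sole candidate).
row 6, column 6 = 1 (sole candidate).
row 9, column 6 = 7 (sole candidate).
row 1, column 5 = 9 (sole candidate).
row 4, column 4 = 7 (sole candidate).
row 1, column 4 = 8 (sole candidate).
row 1, column 2 = 3 (sole candidate).
row 2, column 3 = 4 (sole candidate).
row 2, column 8 = 3 (sole candidate).
row 3, column 3 = 1 (sole candidate).
row 1, column 1 = 2 (sole candidate).
row 1, column 8 = 1 (sole candidate).
row 2, column 7 = 8 (sole candidate).
row 3, column 1 = 8 (sole candidate).
row 5, column 1 = 4 (sole candidate).
row 6, column 1 = 6 (sole candidate).
row 7, column 1 = 1: row 7 has {5,6,8}; col 1 has {2,3,4,5,6,7,8,9}; box has {2,5,6,7,8} → only 1 remains.
row 2, column 2 = 7 (sole candidate).
row 5, column 2 = 8 (hidden single in row 5).
row 6, column 2 = 9 (sole candidate).
row 6, column 8 = 2 (sole candidate).
row 7, column 2 = 4: row 7 has {1,5,6,8}; col 2 has {1,2,3,5,6,7,8,9}; box has {1,2,5,6,7,8} → only 4 remains.
row 7, column 8 = 9: row 7 has {1,4,5,6,8}; col 8 has {1,2,3,5,6,7,8}; box has {2,5,8} → only 9 remains.
row 7, column 9 = 3: row 7 has {1,4,5,6,8,9}; col 9 has {1,2,5,6,7}; box has {2,5,8,9} → only 3 remains.
row 8, column 7 = 1 (sole candidate).
row 9, column 7 = 6 (sole candidate).
row 9, column 9 = 4 (sole candidate).
row 3, column 8 = 4 (sole candidate).
row 3, column 9 = 9 (sole candidate).
row 6, column 7 = 3 (sole candidate).
row 6, column 9 = 8 (sole candidate).
row 7, column 4 = 2: row 7 has {1,3,4,5,6,8,9}; col 4 has {1,6,7,8}; box has {5,6,7,8} → only 2 remains.
row 7, column 7 = 7: row 7 has {1,2,3,4,5,6,8,9}; col 7 has {1,3,4,5,6,8}; box has {1,2,3,4,5,6,8,9} → only 7 remains.

148265793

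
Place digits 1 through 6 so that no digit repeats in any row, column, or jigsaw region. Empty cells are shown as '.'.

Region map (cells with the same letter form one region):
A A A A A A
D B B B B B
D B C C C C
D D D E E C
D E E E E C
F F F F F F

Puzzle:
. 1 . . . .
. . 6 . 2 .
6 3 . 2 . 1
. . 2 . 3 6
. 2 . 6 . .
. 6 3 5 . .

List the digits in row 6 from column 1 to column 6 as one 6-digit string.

row 1, column 5 = 6 (hidden single in row 1).
row 2, column 1 = 3 (hidden single in row 2).
row 2, column 4 = 1 (hidden single in row 2).
row 4, column 4 = 4 (sole candidate).
row 1, column 4 = 3 (sole candidate).
row 4, column 2 = 5 (sole candidate).
row 2, column 2 = 4 (sole candidate).
row 2, column 6 = 5 (sole candidate).
row 4, column 1 = 1 (sole candidate).
row 5, column 1 = 4 (sole candidate).
row 5, column 6 = 3 (sole candidate).
row 6, column 1 = 2: row 6 has {3,5,6}; col 1 has {1,3,4,6}; region has {3,5,6} → only 2 remains.
row 6, column 6 = 4: row 6 has {2,3,5,6}; col 6 has {1,3,5,6}; region has {2,3,5,6} → only 4 remains.
row 1, column 1 = 5 (sole candidate).
row 1, column 3 = 4 (sole candidate).
row 1, column 6 = 2 (sole candidate).
row 3, column 3 = 5 (sole candidate).
row 3, column 5 = 4 (sole candidate).
row 5, column 3 = 1 (sole candidate).
row 5, column 5 = 5 (sole candidate).
row 6, column 5 = 1: row 6 has {2,3,4,5,6}; col 5 has {2,3,4,5,6}; region has {2,3,4,5,6} → only 1 remains.

263514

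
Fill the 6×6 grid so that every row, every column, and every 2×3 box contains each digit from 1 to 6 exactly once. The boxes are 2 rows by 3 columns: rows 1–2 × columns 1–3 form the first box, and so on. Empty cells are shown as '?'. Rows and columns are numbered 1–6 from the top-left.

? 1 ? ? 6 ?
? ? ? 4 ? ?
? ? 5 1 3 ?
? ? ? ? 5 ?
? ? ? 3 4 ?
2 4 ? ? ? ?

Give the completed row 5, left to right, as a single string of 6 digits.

561342

r6c5 = 1: row 6 has {2,4}; col 5 has {3,4,5,6}; box has {3,4} → only 1 remains.
r2c5 = 2: row 2 has {4}; col 5 has {1,3,4,5,6}; box has {4,6} → only 2 remains.
r1c4 = 5: row 1 has {1,6}; col 4 has {1,3,4}; box has {2,4,6} → only 5 remains.
r1c6 = 3: row 1 has {1,5,6}; col 6 has {}; box has {2,4,5,6} → only 3 remains.
r2c6 = 1: row 2 has {2,4}; col 6 has {3}; box has {2,3,4,5,6} → only 1 remains.
r6c4 = 6: row 6 has {1,2,4}; col 4 has {1,3,4,5}; box has {1,3,4} → only 6 remains.
r6c6 = 5: row 6 has {1,2,4,6}; col 6 has {1,3}; box has {1,3,4,6} → only 5 remains.
r1c1 = 4: row 1 has {1,3,5,6}; col 1 has {2}; box has {1} → only 4 remains.
r1c3 = 2: row 1 has {1,3,4,5,6}; col 3 has {5}; box has {1,4} → only 2 remains.
r3c1 = 6: row 3 has {1,3,5}; col 1 has {2,4}; box has {5} → only 6 remains.
r3c2 = 2: row 3 has {1,3,5,6}; col 2 has {1,4}; box has {5,6} → only 2 remains.
r3c6 = 4: row 3 has {1,2,3,5,6}; col 6 has {1,3,5}; box has {1,3,5} → only 4 remains.
r4c2 = 3: row 4 has {5}; col 2 has {1,2,4}; box has {2,5,6} → only 3 remains.
r4c4 = 2: row 4 has {3,5}; col 4 has {1,3,4,5,6}; box has {1,3,4,5} → only 2 remains.
r4c6 = 6: row 4 has {2,3,5}; col 6 has {1,3,4,5}; box has {1,2,3,4,5} → only 6 remains.
r5c6 = 2: row 5 has {3,4}; col 6 has {1,3,4,5,6}; box has {1,3,4,5,6} → only 2 remains.
r6c3 = 3: row 6 has {1,2,4,5,6}; col 3 has {2,5}; box has {2,4} → only 3 remains.
r2c3 = 6: row 2 has {1,2,4}; col 3 has {2,3,5}; box has {1,2,4} → only 6 remains.
r4c1 = 1: row 4 has {2,3,5,6}; col 1 has {2,4,6}; box has {2,3,5,6} → only 1 remains.
r4c3 = 4: row 4 has {1,2,3,5,6}; col 3 has {2,3,5,6}; box has {1,2,3,5,6} → only 4 remains.
r5c1 = 5: row 5 has {2,3,4}; col 1 has {1,2,4,6}; box has {2,3,4} → only 5 remains.
r5c2 = 6: row 5 has {2,3,4,5}; col 2 has {1,2,3,4}; box has {2,3,4,5} → only 6 remains.
r5c3 = 1: row 5 has {2,3,4,5,6}; col 3 has {2,3,4,5,6}; box has {2,3,4,5,6} → only 1 remains.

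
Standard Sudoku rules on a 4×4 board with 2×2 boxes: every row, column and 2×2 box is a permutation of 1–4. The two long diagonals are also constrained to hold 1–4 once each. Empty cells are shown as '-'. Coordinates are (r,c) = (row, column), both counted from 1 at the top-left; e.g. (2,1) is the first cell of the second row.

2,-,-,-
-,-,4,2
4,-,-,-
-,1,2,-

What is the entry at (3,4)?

(2,2) = 3: row 2 has {2,4}; col 2 has {1}; box has {2}; main diagonal has {2} → only 3 remains.
(3,2) = 2: row 3 has {4}; col 2 has {1,3}; box has {1,4}; anti-diagonal has {4} → only 2 remains.
(3,3) = 1: row 3 has {2,4}; col 3 has {2,4}; box has {2}; main diagonal has {2,3} → only 1 remains.
(3,4) = 3: row 3 has {1,2,4}; col 4 has {2}; box has {1,2} → only 3 remains.

3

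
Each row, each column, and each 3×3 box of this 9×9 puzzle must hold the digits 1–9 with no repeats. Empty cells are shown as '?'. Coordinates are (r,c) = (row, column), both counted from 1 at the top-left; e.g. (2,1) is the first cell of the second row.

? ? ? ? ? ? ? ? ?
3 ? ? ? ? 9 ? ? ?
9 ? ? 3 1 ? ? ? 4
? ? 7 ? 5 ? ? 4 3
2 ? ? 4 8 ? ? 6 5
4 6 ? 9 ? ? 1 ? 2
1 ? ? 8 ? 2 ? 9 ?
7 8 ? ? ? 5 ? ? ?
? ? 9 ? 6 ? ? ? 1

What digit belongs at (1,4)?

(4,1) = 8 (sole candidate).
(4,7) = 9 (sole candidate).
(5,7) = 7 (sole candidate).
(6,8) = 8 (sole candidate).
(8,4) = 1 (sole candidate).
(8,9) = 6 (sole candidate).
(9,1) = 5 (sole candidate).
(9,4) = 7 (sole candidate).
(1,1) = 6 (sole candidate).
(4,2) = 1 (sole candidate).
(4,6) = 6 (sole candidate).
(5,3) = 3 (sole candidate).
(5,6) = 1 (sole candidate).
(6,3) = 5 (sole candidate).
(7,9) = 7 (sole candidate).
(2,9) = 8 (sole candidate).
(4,4) = 2 (sole candidate).
(5,2) = 9 (sole candidate).
(1,4) = 5: row 1 has {6}; col 4 has {1,2,3,4,7,8,9}; box has {1,3,9} → only 5 remains.

5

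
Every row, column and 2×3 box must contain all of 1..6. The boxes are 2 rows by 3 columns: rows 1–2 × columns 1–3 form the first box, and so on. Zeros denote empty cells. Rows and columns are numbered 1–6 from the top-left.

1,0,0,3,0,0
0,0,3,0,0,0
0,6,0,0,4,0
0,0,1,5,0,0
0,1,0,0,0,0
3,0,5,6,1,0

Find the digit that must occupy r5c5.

r3c3 = 2 (sole candidate).
r3c4 = 1 (sole candidate).
r3c6 = 3 (sole candidate).
r4c1 = 4 (sole candidate).
r4c2 = 3 (sole candidate).
r3c1 = 5 (sole candidate).
r2c6 = 1 (hidden single in row 2).
r5c5 = 3: in row 5, 3 can only go here (every other open cell in that row sees a 3).

3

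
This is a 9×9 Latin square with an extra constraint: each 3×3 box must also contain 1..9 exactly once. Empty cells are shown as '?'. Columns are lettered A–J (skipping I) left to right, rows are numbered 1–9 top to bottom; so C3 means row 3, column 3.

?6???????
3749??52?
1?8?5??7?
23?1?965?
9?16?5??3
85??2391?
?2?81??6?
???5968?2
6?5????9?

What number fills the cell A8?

7

A1 = 5 (sole candidate).
B3 = 9 (sole candidate).
C4 = 7 (sole candidate).
B5 = 4 (sole candidate).
H5 = 8 (sole candidate).
C6 = 6 (sole candidate).
B8 = 1 (sole candidate).
C8 = 3 (sole candidate).
H8 = 4 (sole candidate).
B9 = 8 (sole candidate).
C1 = 2 (sole candidate).
H1 = 3 (sole candidate).
G3 = 4 (sole candidate).
J3 = 6 (sole candidate).
J4 = 4 (sole candidate).
E5 = 7 (sole candidate).
G5 = 2 (sole candidate).
D6 = 4 (sole candidate).
J6 = 7 (sole candidate).
C7 = 9 (sole candidate).
J7 = 5 (sole candidate).
A8 = 7: row 8 has {1,2,3,4,5,6,8,9}; col 1 has {1,2,3,5,6,8,9}; box has {1,2,3,5,6,8,9} → only 7 remains.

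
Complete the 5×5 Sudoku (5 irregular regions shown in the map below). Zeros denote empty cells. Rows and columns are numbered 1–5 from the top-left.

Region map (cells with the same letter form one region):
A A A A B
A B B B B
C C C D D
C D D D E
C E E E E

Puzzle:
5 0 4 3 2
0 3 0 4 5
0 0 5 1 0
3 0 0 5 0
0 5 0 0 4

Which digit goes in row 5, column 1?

1

row 1, column 2 = 1 (sole candidate).
row 2, column 1 = 2 (sole candidate).
row 2, column 3 = 1 (sole candidate).
row 3, column 1 = 4 (sole candidate).
row 3, column 2 = 2 (sole candidate).
row 3, column 5 = 3 (sole candidate).
row 4, column 2 = 4 (sole candidate).
row 4, column 3 = 2 (sole candidate).
row 4, column 5 = 1 (sole candidate).
row 5, column 1 = 1: row 5 has {4,5}; col 1 has {2,3,4,5}; region has {2,3,4,5} → only 1 remains.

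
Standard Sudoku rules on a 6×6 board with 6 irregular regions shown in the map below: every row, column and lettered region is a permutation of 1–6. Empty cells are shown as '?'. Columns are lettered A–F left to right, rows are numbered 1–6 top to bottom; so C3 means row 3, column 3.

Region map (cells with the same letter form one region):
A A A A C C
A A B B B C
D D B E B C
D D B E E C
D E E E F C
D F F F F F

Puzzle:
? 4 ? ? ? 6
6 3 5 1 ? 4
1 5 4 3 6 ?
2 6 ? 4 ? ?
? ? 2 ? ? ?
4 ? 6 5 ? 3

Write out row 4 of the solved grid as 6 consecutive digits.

263451

A1 = 5: row 1 has {4,6}; col 1 has {1,2,4,6}; region has {3,4,6} → only 5 remains.
C1 = 1: row 1 has {4,5,6}; col 3 has {2,4,5,6}; region has {3,4,5,6} → only 1 remains.
D1 = 2: row 1 has {1,4,5,6}; col 4 has {1,3,4,5}; region has {1,3,4,5,6} → only 2 remains.
E1 = 3: row 1 has {1,2,4,5,6}; col 5 has {6}; region has {4,6} → only 3 remains.
E2 = 2: row 2 has {1,3,4,5,6}; col 5 has {3,6}; region has {1,4,5,6} → only 2 remains.
F3 = 2: row 3 has {1,3,4,5,6}; col 6 has {3,4,6}; region has {3,4,6} → only 2 remains.
C4 = 3: row 4 has {2,4,6}; col 3 has {1,2,4,5,6}; region has {1,2,4,5,6} → only 3 remains.
A5 = 3: row 5 has {2}; col 1 has {1,2,4,5,6}; region has {1,2,4,5,6} → only 3 remains.
B5 = 1: row 5 has {2,3}; col 2 has {3,4,5,6}; region has {2,3,4} → only 1 remains.
D5 = 6: row 5 has {1,2,3}; col 4 has {1,2,3,4,5}; region has {1,2,3,4} → only 6 remains.
E5 = 4: row 5 has {1,2,3,6}; col 5 has {2,3,6}; region has {3,5,6} → only 4 remains.
F5 = 5: row 5 has {1,2,3,4,6}; col 6 has {2,3,4,6}; region has {2,3,4,6} → only 5 remains.
B6 = 2: row 6 has {3,4,5,6}; col 2 has {1,3,4,5,6}; region has {3,4,5,6} → only 2 remains.
E6 = 1: row 6 has {2,3,4,5,6}; col 5 has {2,3,4,6}; region has {2,3,4,5,6} → only 1 remains.
E4 = 5: row 4 has {2,3,4,6}; col 5 has {1,2,3,4,6}; region has {1,2,3,4,6} → only 5 remains.
F4 = 1: row 4 has {2,3,4,5,6}; col 6 has {2,3,4,5,6}; region has {2,3,4,5,6} → only 1 remains.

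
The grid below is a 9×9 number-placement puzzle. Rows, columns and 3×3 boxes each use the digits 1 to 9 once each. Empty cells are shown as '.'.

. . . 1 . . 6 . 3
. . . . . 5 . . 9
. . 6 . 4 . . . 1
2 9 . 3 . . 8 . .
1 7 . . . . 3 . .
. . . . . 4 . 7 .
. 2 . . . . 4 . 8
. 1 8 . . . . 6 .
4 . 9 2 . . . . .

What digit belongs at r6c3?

3

r2c3 = 1: in row 2, 1 can only go here (every other open cell in that row sees a 1).
r8c4 = 4: in row 8, 4 can only go here (every other open cell in that row sees a 4).
r1c3 = 2: in column 3, 2 can only go here (every other open cell in that column sees a 2).
r7c3 = 7: in column 3, 7 can only go here (every other open cell in that column sees a 7).
r6c3 = 3: in column 3, 3 can only go here (every other open cell in that column sees a 3).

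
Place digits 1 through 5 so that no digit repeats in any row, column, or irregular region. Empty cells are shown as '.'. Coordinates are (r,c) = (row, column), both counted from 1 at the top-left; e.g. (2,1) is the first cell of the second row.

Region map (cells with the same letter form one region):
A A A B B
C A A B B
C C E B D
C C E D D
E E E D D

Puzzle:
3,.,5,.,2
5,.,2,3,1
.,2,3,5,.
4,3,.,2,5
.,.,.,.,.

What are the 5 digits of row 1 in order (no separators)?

(1,4) = 4: row 1 has {2,3,5}; col 4 has {2,3,5}; region has {1,2,3,5} → only 4 remains.
(2,2) = 4: row 2 has {1,2,3,5}; col 2 has {2,3}; region has {2,3,5} → only 4 remains.
(3,1) = 1: row 3 has {2,3,5}; col 1 has {3,4,5}; region has {2,3,4,5} → only 1 remains.
(3,5) = 4: row 3 has {1,2,3,5}; col 5 has {1,2,5}; region has {2,5} → only 4 remains.
(4,3) = 1: row 4 has {2,3,4,5}; col 3 has {2,3,5}; region has {3} → only 1 remains.
(5,1) = 2: row 5 has {}; col 1 has {1,3,4,5}; region has {1,3} → only 2 remains.
(5,2) = 5: row 5 has {2}; col 2 has {2,3,4}; region has {1,2,3} → only 5 remains.
(5,3) = 4: row 5 has {2,5}; col 3 has {1,2,3,5}; region has {1,2,3,5} → only 4 remains.
(5,4) = 1: row 5 has {2,4,5}; col 4 has {2,3,4,5}; region has {2,4,5} → only 1 remains.
(5,5) = 3: row 5 has {1,2,4,5}; col 5 has {1,2,4,5}; region has {1,2,4,5} → only 3 remains.
(1,2) = 1: row 1 has {2,3,4,5}; col 2 has {2,3,4,5}; region has {2,3,4,5} → only 1 remains.

31542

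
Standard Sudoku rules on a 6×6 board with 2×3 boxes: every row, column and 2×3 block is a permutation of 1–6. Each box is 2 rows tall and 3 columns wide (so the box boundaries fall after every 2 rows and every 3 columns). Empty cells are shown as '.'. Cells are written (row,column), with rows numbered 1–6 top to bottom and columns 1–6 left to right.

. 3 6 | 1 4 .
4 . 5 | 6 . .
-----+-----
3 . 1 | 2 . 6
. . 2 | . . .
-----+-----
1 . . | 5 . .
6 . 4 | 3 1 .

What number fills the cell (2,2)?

1

(1,1) = 2: row 1 has {1,3,4,6}; col 1 has {1,3,4,6}; box has {3,4,5,6} → only 2 remains.
(1,6) = 5: row 1 has {1,2,3,4,6}; col 6 has {6}; box has {1,4,6} → only 5 remains.
(2,2) = 1: row 2 has {4,5,6}; col 2 has {3}; box has {2,3,4,5,6} → only 1 remains.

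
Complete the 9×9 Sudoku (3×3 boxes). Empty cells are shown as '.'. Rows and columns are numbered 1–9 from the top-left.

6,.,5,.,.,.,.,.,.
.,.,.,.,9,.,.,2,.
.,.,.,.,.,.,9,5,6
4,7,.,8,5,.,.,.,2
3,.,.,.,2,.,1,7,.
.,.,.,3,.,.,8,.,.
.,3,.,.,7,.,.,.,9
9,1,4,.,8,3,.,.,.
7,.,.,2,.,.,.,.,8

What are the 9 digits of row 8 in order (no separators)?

914583267

row 8, column 8 = 6: row 8 has {1,3,4,8,9}; col 8 has {2,5,7}; box has {8,9} → only 6 remains.
row 9, column 3 = 6 (sole candidate).
row 8, column 4 = 5: row 8 has {1,3,4,6,8,9}; col 4 has {2,3,8}; box has {2,3,7,8} → only 5 remains.
row 8, column 9 = 7: row 8 has {1,3,4,5,6,8,9}; col 9 has {2,6,8,9}; box has {6,8,9} → only 7 remains.
row 9, column 2 = 5 (sole candidate).
row 8, column 7 = 2: row 8 has {1,3,4,5,6,7,8,9}; col 7 has {1,8,9}; box has {6,7,8,9} → only 2 remains.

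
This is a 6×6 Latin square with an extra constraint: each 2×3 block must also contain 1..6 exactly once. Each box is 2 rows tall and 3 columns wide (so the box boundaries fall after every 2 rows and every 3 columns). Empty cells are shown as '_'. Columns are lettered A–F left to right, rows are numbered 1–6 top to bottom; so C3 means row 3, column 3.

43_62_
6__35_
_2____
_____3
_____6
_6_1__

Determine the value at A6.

F1 = 1: row 1 has {2,3,4,6}; col 6 has {3,6}; box has {2,3,5,6} → only 1 remains.
B2 = 1: row 2 has {3,5,6}; col 2 has {2,3,6}; box has {3,4,6} → only 1 remains.
C2 = 2: row 2 has {1,3,5,6}; col 3 has {}; box has {1,3,4,6} → only 2 remains.
F2 = 4: row 2 has {1,2,3,5,6}; col 6 has {1,3,6}; box has {1,2,3,5,6} → only 4 remains.
F3 = 5: row 3 has {2}; col 6 has {1,3,4,6}; box has {3} → only 5 remains.
F6 = 2: row 6 has {1,6}; col 6 has {1,3,4,5,6}; box has {1,6} → only 2 remains.
C1 = 5: row 1 has {1,2,3,4,6}; col 3 has {2}; box has {1,2,3,4,6} → only 5 remains.
D3 = 4: row 3 has {2,5}; col 4 has {1,3,6}; box has {3,5} → only 4 remains.
D4 = 2: row 4 has {3}; col 4 has {1,3,4,6}; box has {3,4,5} → only 2 remains.
D5 = 5: row 5 has {6}; col 4 has {1,2,3,4,6}; box has {1,2,6} → only 5 remains.
B5 = 4: row 5 has {5,6}; col 2 has {1,2,3,6}; box has {6} → only 4 remains.
E5 = 3: row 5 has {4,5,6}; col 5 has {2,5}; box has {1,2,5,6} → only 3 remains.
C6 = 3: row 6 has {1,2,6}; col 3 has {2,5}; box has {4,6} → only 3 remains.
E6 = 4: row 6 has {1,2,3,6}; col 5 has {2,3,5}; box has {1,2,3,5,6} → only 4 remains.
B4 = 5: row 4 has {2,3}; col 2 has {1,2,3,4,6}; box has {2} → only 5 remains.
C5 = 1: row 5 has {3,4,5,6}; col 3 has {2,3,5}; box has {3,4,6} → only 1 remains.
A6 = 5: row 6 has {1,2,3,4,6}; col 1 has {4,6}; box has {1,3,4,6} → only 5 remains.

5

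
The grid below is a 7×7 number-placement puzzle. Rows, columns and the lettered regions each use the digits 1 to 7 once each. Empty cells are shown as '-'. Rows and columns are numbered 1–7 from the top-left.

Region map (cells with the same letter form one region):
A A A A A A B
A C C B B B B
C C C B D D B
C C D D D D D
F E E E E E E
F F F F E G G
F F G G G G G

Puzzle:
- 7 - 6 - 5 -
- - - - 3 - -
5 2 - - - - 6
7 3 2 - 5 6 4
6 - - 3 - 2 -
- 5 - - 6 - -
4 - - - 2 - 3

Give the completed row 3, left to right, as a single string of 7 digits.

r4c4 = 1 (sole candidate).
r7c2 = 1 (sole candidate).
r7c6 = 7 (sole candidate).
r3c5 = 7: row 3 has {2,5,6}; col 5 has {2,3,5,6}; region has {1,2,4,5,6} → only 7 remains.
r3c6 = 3: row 3 has {2,5,6,7}; col 6 has {2,5,6,7}; region has {1,2,4,5,6,7} → only 3 remains.
r5c2 = 4 (sole candidate).
r5c5 = 1 (sole candidate).
r6c7 = 1 (sole candidate).
r7c4 = 5 (sole candidate).
r1c5 = 4 (sole candidate).
r1c7 = 2 (sole candidate).
r2c2 = 6 (sole candidate).
r3c4 = 4: row 3 has {2,3,5,6,7}; col 4 has {1,3,5,6}; region has {2,3,6} → only 4 remains.
r6c6 = 4 (sole candidate).
r7c3 = 6 (sole candidate).
r2c4 = 7 (sole candidate).
r2c6 = 1 (sole candidate).
r2c7 = 5 (sole candidate).
r3c3 = 1: row 3 has {2,3,4,5,6,7}; col 3 has {2,6}; region has {2,3,5,6,7} → only 1 remains.

5214736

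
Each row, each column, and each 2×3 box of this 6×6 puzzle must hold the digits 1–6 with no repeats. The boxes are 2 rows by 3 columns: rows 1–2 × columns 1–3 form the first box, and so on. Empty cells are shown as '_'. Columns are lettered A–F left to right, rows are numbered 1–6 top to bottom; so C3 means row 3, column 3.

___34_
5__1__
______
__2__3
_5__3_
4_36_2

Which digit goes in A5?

2

F2 = 6: row 2 has {1,5}; col 6 has {2,3}; box has {1,3,4} → only 6 remains.
D5 = 4: row 5 has {3,5}; col 4 has {1,3,6}; box has {2,3,6} → only 4 remains.
F5 = 1: row 5 has {3,4,5}; col 6 has {2,3,6}; box has {2,3,4,6} → only 1 remains.
B6 = 1: row 6 has {2,3,4,6}; col 2 has {5}; box has {3,4,5} → only 1 remains.
E6 = 5: row 6 has {1,2,3,4,6}; col 5 has {3,4}; box has {1,2,3,4,6} → only 5 remains.
F1 = 5: row 1 has {3,4}; col 6 has {1,2,3,6}; box has {1,3,4,6} → only 5 remains.
C2 = 4: row 2 has {1,5,6}; col 3 has {2,3}; box has {5} → only 4 remains.
E2 = 2: row 2 has {1,4,5,6}; col 5 has {3,4,5}; box has {1,3,4,5,6} → only 2 remains.
F3 = 4: row 3 has {}; col 6 has {1,2,3,5,6}; box has {3} → only 4 remains.
D4 = 5: row 4 has {2,3}; col 4 has {1,3,4,6}; box has {3,4} → only 5 remains.
C5 = 6: row 5 has {1,3,4,5}; col 3 has {2,3,4}; box has {1,3,4,5} → only 6 remains.
C1 = 1: row 1 has {3,4,5}; col 3 has {2,3,4,6}; box has {4,5} → only 1 remains.
B2 = 3: row 2 has {1,2,4,5,6}; col 2 has {1,5}; box has {1,4,5} → only 3 remains.
B3 = 6: row 3 has {4}; col 2 has {1,3,5}; box has {2} → only 6 remains.
C3 = 5: row 3 has {4,6}; col 3 has {1,2,3,4,6}; box has {2,6} → only 5 remains.
D3 = 2: row 3 has {4,5,6}; col 4 has {1,3,4,5,6}; box has {3,4,5} → only 2 remains.
E3 = 1: row 3 has {2,4,5,6}; col 5 has {2,3,4,5}; box has {2,3,4,5} → only 1 remains.
A4 = 1: row 4 has {2,3,5}; col 1 has {4,5}; box has {2,5,6} → only 1 remains.
B4 = 4: row 4 has {1,2,3,5}; col 2 has {1,3,5,6}; box has {1,2,5,6} → only 4 remains.
E4 = 6: row 4 has {1,2,3,4,5}; col 5 has {1,2,3,4,5}; box has {1,2,3,4,5} → only 6 remains.
A5 = 2: row 5 has {1,3,4,5,6}; col 1 has {1,4,5}; box has {1,3,4,5,6} → only 2 remains.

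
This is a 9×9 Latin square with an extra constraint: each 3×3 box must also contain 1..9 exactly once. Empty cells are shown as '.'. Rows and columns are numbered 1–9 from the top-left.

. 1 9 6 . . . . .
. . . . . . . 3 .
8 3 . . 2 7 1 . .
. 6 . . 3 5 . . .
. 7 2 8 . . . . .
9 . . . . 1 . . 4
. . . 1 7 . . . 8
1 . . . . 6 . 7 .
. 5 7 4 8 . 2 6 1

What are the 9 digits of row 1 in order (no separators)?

219643785

r4c1 = 4 (sole candidate).
r6c2 = 8 (sole candidate).
r6c5 = 6 (sole candidate).
r9c1 = 3 (sole candidate).
r9c6 = 9 (sole candidate).
r4c3 = 1 (sole candidate).
r5c1 = 5 (sole candidate).
r5c6 = 4 (sole candidate).
r6c3 = 3 (sole candidate).
r8c5 = 5 (sole candidate).
r1c5 = 4: row 1 has {1,6,9}; col 5 has {2,3,5,6,7,8}; box has {2,6,7} → only 4 remains.
r2c6 = 8 (sole candidate).
r5c5 = 9 (sole candidate).
r5c8 = 1 (sole candidate).
r1c6 = 3: row 1 has {1,4,6,9}; col 6 has {1,4,5,6,7,8,9}; box has {2,4,6,7,8} → only 3 remains.
r2c5 = 1 (sole candidate).
r7c6 = 2 (sole candidate).
r8c4 = 3 (sole candidate).
r8c9 = 9 (sole candidate).
r7c1 = 6 (sole candidate).
r7c3 = 4 (sole candidate).
r7c8 = 5 (sole candidate).
r8c2 = 2 (sole candidate).
r8c3 = 8 (sole candidate).
r8c7 = 4 (sole candidate).
r2c2 = 4 (sole candidate).
r6c8 = 2 (sole candidate).
r7c2 = 9 (sole candidate).
r7c7 = 3 (sole candidate).
r1c8 = 8: row 1 has {1,3,4,6,9}; col 8 has {1,2,3,5,6,7}; box has {1,3} → only 8 remains.
r4c8 = 9 (sole candidate).
r4c9 = 7 (sole candidate).
r5c7 = 6 (sole candidate).
r5c9 = 3 (sole candidate).
r6c4 = 7 (sole candidate).
r6c7 = 5 (sole candidate).
r1c7 = 7: row 1 has {1,3,4,6,8,9}; col 7 has {1,2,3,4,5,6}; box has {1,3,8} → only 7 remains.
r2c7 = 9 (sole candidate).
r3c8 = 4 (sole candidate).
r4c4 = 2 (sole candidate).
r4c7 = 8 (sole candidate).
r1c1 = 2: row 1 has {1,3,4,6,7,8,9}; col 1 has {1,3,4,5,6,8,9}; box has {1,3,4,8,9} → only 2 remains.
r1c9 = 5: row 1 has {1,2,3,4,6,7,8,9}; col 9 has {1,3,4,7,8,9}; box has {1,3,4,7,8,9} → only 5 remains.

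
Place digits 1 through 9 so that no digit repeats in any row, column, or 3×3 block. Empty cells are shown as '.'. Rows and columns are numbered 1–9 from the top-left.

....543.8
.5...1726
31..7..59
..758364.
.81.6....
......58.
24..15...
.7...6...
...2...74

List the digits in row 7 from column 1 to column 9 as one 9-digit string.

249715863

r1c8 = 1: row 1 has {3,4,5,8}; col 8 has {2,4,5,7,8}; box has {2,3,5,6,7,8,9} → only 1 remains.
r3c7 = 4: row 3 has {1,3,5,7,9}; col 7 has {3,5,6,7}; box has {1,2,3,5,6,7,8,9} → only 4 remains.
r4c1 = 9: row 4 has {3,4,5,6,7,8}; col 1 has {2,3}; box has {1,7,8} → only 9 remains.
r4c2 = 2: row 4 has {3,4,5,6,7,8,9}; col 2 has {1,4,5,7,8}; box has {1,7,8,9} → only 2 remains.
r4c9 = 1: row 4 has {2,3,4,5,6,7,8,9}; col 9 has {4,6,8,9}; box has {4,5,6,8} → only 1 remains.
r7c9 = 3: row 7 has {1,2,4,5}; col 9 has {1,4,6,8,9}; box has {4,7} → only 3 remains.
r8c8 = 9: row 8 has {6,7}; col 8 has {1,2,4,5,7,8}; box has {3,4,7} → only 9 remains.
r5c8 = 3: row 5 has {1,6,8}; col 8 has {1,2,4,5,7,8,9}; box has {1,4,5,6,8} → only 3 remains.
r7c7 = 8: row 7 has {1,2,3,4,5}; col 7 has {3,4,5,6,7}; box has {3,4,7,9} → only 8 remains.
r7c8 = 6: row 7 has {1,2,3,4,5,8}; col 8 has {1,2,3,4,5,7,8,9}; box has {3,4,7,8,9} → only 6 remains.
r9c7 = 1: row 9 has {2,4,7}; col 7 has {3,4,5,6,7,8}; box has {3,4,6,7,8,9} → only 1 remains.
r7c3 = 9: row 7 has {1,2,3,4,5,6,8}; col 3 has {1,7}; box has {2,4,7} → only 9 remains.
r7c4 = 7: row 7 has {1,2,3,4,5,6,8,9}; col 4 has {2,5}; box has {1,2,5,6} → only 7 remains.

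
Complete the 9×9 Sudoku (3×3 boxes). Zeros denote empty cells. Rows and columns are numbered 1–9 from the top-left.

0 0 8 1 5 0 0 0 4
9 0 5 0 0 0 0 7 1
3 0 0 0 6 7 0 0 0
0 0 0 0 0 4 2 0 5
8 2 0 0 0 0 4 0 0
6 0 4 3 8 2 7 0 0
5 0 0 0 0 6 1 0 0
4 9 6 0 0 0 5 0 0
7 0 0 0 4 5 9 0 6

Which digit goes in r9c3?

r1c1 = 2: row 1 has {1,4,5,8}; col 1 has {3,4,5,6,7,8,9}; box has {3,5,8,9} → only 2 remains.
r3c3 = 1: row 3 has {3,6,7}; col 3 has {4,5,6,8}; box has {2,3,5,8,9} → only 1 remains.
r3c7 = 8: row 3 has {1,3,6,7}; col 7 has {1,2,4,5,7,9}; box has {1,4,7} → only 8 remains.
r4c1 = 1: row 4 has {2,4,5}; col 1 has {2,3,4,5,6,7,8,9}; box has {2,4,6,8} → only 1 remains.
r6c2 = 5: row 6 has {2,3,4,6,7,8}; col 2 has {2,9}; box has {1,2,4,6,8} → only 5 remains.
r6c9 = 9: row 6 has {2,3,4,5,6,7,8}; col 9 has {1,4,5,6}; box has {2,4,5,7} → only 9 remains.
r3c2 = 4: row 3 has {1,3,6,7,8}; col 2 has {2,5,9}; box has {1,2,3,5,8,9} → only 4 remains.
r3c9 = 2: row 3 has {1,3,4,6,7,8}; col 9 has {1,4,5,6,9}; box has {1,4,7,8} → only 2 remains.
r5c9 = 3: row 5 has {2,4,8}; col 9 has {1,2,4,5,6,9}; box has {2,4,5,7,9} → only 3 remains.
r6c8 = 1: row 6 has {2,3,4,5,6,7,8,9}; col 8 has {7}; box has {2,3,4,5,7,9} → only 1 remains.
r2c2 = 6: row 2 has {1,5,7,9}; col 2 has {2,4,5,9}; box has {1,2,3,4,5,8,9} → only 6 remains.
r2c7 = 3: row 2 has {1,5,6,7,9}; col 7 has {1,2,4,5,7,8,9}; box has {1,2,4,7,8} → only 3 remains.
r3c4 = 9: row 3 has {1,2,3,4,6,7,8}; col 4 has {1,3}; box has {1,5,6,7} → only 9 remains.
r3c8 = 5: row 3 has {1,2,3,4,6,7,8,9}; col 8 has {1,7}; box has {1,2,3,4,7,8} → only 5 remains.
r5c8 = 6: row 5 has {2,3,4,8}; col 8 has {1,5,7}; box has {1,2,3,4,5,7,9} → only 6 remains.
r1c2 = 7: row 1 has {1,2,4,5,8}; col 2 has {2,4,5,6,9}; box has {1,2,3,4,5,6,8,9} → only 7 remains.
r1c6 = 3: row 1 has {1,2,4,5,7,8}; col 6 has {2,4,5,6,7}; box has {1,5,6,7,9} → only 3 remains.
r1c7 = 6: row 1 has {1,2,3,4,5,7,8}; col 7 has {1,2,3,4,5,7,8,9}; box has {1,2,3,4,5,7,8} → only 6 remains.
r1c8 = 9: row 1 has {1,2,3,4,5,6,7,8}; col 8 has {1,5,6,7}; box has {1,2,3,4,5,6,7,8} → only 9 remains.
r2c5 = 2: row 2 has {1,3,5,6,7,9}; col 5 has {4,5,6,8}; box has {1,3,5,6,7,9} → only 2 remains.
r2c6 = 8: row 2 has {1,2,3,5,6,7,9}; col 6 has {2,3,4,5,6,7}; box has {1,2,3,5,6,7,9} → only 8 remains.
r4c2 = 3: row 4 has {1,2,4,5}; col 2 has {2,4,5,6,7,9}; box has {1,2,4,5,6,8} → only 3 remains.
r4c8 = 8: row 4 has {1,2,3,4,5}; col 8 has {1,5,6,7,9}; box has {1,2,3,4,5,6,7,9} → only 8 remains.
r7c2 = 8: row 7 has {1,5,6}; col 2 has {2,3,4,5,6,7,9}; box has {4,5,6,7,9} → only 8 remains.
r7c9 = 7: row 7 has {1,5,6,8}; col 9 has {1,2,3,4,5,6,9}; box has {1,5,6,9} → only 7 remains.
r8c6 = 1: row 8 has {4,5,6,9}; col 6 has {2,3,4,5,6,7,8}; box has {4,5,6} → only 1 remains.
r8c9 = 8: row 8 has {1,4,5,6,9}; col 9 has {1,2,3,4,5,6,7,9}; box has {1,5,6,7,9} → only 8 remains.
r9c2 = 1: row 9 has {4,5,6,7,9}; col 2 has {2,3,4,5,6,7,8,9}; box has {4,5,6,7,8,9} → only 1 remains.
r2c4 = 4: row 2 has {1,2,3,5,6,7,8,9}; col 4 has {1,3,9}; box has {1,2,3,5,6,7,8,9} → only 4 remains.
r5c6 = 9: row 5 has {2,3,4,6,8}; col 6 has {1,2,3,4,5,6,7,8}; box has {2,3,4,8} → only 9 remains.
r7c4 = 2: row 7 has {1,5,6,7,8}; col 4 has {1,3,4,9}; box has {1,4,5,6} → only 2 remains.
r8c4 = 7: row 8 has {1,4,5,6,8,9}; col 4 has {1,2,3,4,9}; box has {1,2,4,5,6} → only 7 remains.
r8c5 = 3: row 8 has {1,4,5,6,7,8,9}; col 5 has {2,4,5,6,8}; box has {1,2,4,5,6,7} → only 3 remains.
r8c8 = 2: row 8 has {1,3,4,5,6,7,8,9}; col 8 has {1,5,6,7,8,9}; box has {1,5,6,7,8,9} → only 2 remains.
r9c4 = 8: row 9 has {1,4,5,6,7,9}; col 4 has {1,2,3,4,7,9}; box has {1,2,3,4,5,6,7} → only 8 remains.
r9c8 = 3: row 9 has {1,4,5,6,7,8,9}; col 8 has {1,2,5,6,7,8,9}; box has {1,2,5,6,7,8,9} → only 3 remains.
r4c4 = 6: row 4 has {1,2,3,4,5,8}; col 4 has {1,2,3,4,7,8,9}; box has {2,3,4,8,9} → only 6 remains.
r4c5 = 7: row 4 has {1,2,3,4,5,6,8}; col 5 has {2,3,4,5,6,8}; box has {2,3,4,6,8,9} → only 7 remains.
r5c3 = 7: row 5 has {2,3,4,6,8,9}; col 3 has {1,4,5,6,8}; box has {1,2,3,4,5,6,8} → only 7 remains.
r5c4 = 5: row 5 has {2,3,4,6,7,8,9}; col 4 has {1,2,3,4,6,7,8,9}; box has {2,3,4,6,7,8,9} → only 5 remains.
r5c5 = 1: row 5 has {2,3,4,5,6,7,8,9}; col 5 has {2,3,4,5,6,7,8}; box has {2,3,4,5,6,7,8,9} → only 1 remains.
r7c3 = 3: row 7 has {1,2,5,6,7,8}; col 3 has {1,4,5,6,7,8}; box has {1,4,5,6,7,8,9} → only 3 remains.
r7c5 = 9: row 7 has {1,2,3,5,6,7,8}; col 5 has {1,2,3,4,5,6,7,8}; box has {1,2,3,4,5,6,7,8} → only 9 remains.
r7c8 = 4: row 7 has {1,2,3,5,6,7,8,9}; col 8 has {1,2,3,5,6,7,8,9}; box has {1,2,3,5,6,7,8,9} → only 4 remains.
r9c3 = 2: row 9 has {1,3,4,5,6,7,8,9}; col 3 has {1,3,4,5,6,7,8}; box has {1,3,4,5,6,7,8,9} → only 2 remains.

2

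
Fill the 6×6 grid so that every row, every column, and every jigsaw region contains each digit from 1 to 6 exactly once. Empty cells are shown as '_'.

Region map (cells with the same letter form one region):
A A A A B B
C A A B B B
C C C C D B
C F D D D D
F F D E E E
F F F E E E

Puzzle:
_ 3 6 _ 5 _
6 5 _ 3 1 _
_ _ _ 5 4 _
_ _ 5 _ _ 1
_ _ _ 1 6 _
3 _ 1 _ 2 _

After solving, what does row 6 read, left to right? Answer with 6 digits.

R4C5 = 3: row 4 has {1,5}; col 5 has {1,2,4,5,6}; region has {1,4,5} → only 3 remains.
R5C3 = 2: row 5 has {1,6}; col 3 has {1,5,6}; region has {1,3,4,5} → only 2 remains.
R6C4 = 4: row 6 has {1,2,3}; col 4 has {1,3,5}; region has {1,2,6} → only 4 remains.
R6C6 = 5: row 6 has {1,2,3,4}; col 6 has {1}; region has {1,2,4,6} → only 5 remains.
R1C4 = 2: row 1 has {3,5,6}; col 4 has {1,3,4,5}; region has {3,5,6} → only 2 remains.
R1C6 = 4: row 1 has {2,3,5,6}; col 6 has {1,5}; region has {1,3,5} → only 4 remains.
R2C3 = 4: row 2 has {1,3,5,6}; col 3 has {1,2,5,6}; region has {2,3,5,6} → only 4 remains.
R2C6 = 2: row 2 has {1,3,4,5,6}; col 6 has {1,4,5}; region has {1,3,4,5} → only 2 remains.
R3C3 = 3: row 3 has {4,5}; col 3 has {1,2,4,5,6}; region has {5,6} → only 3 remains.
R3C6 = 6: row 3 has {3,4,5}; col 6 has {1,2,4,5}; region has {1,2,3,4,5} → only 6 remains.
R4C4 = 6: row 4 has {1,3,5}; col 4 has {1,2,3,4,5}; region has {1,2,3,4,5} → only 6 remains.
R5C2 = 4: row 5 has {1,2,6}; col 2 has {3,5}; region has {1,3} → only 4 remains.
R5C6 = 3: row 5 has {1,2,4,6}; col 6 has {1,2,4,5,6}; region has {1,2,4,5,6} → only 3 remains.
R6C2 = 6: row 6 has {1,2,3,4,5}; col 2 has {3,4,5}; region has {1,3,4} → only 6 remains.

361425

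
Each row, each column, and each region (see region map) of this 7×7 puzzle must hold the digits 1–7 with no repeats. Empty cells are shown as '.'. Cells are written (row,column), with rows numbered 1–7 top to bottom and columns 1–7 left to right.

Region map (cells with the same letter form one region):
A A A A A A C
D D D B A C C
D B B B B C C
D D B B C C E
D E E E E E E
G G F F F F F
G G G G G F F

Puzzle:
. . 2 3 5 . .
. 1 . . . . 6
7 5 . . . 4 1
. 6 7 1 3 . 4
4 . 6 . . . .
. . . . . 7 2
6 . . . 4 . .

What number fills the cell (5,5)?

2

(1,1) = 1: row 1 has {2,3,5}; col 1 has {4,6,7}; region has {2,3,5} → only 1 remains.
(1,6) = 6: row 1 has {1,2,3,5}; col 6 has {4,7}; region has {1,2,3,5} → only 6 remains.
(1,7) = 7: row 1 has {1,2,3,5,6}; col 7 has {1,2,4,6}; region has {1,3,4,6} → only 7 remains.
(2,5) = 7: row 2 has {1,6}; col 5 has {3,4,5}; region has {1,2,3,5,6} → only 7 remains.
(3,3) = 3: row 3 has {1,4,5,7}; col 3 has {2,6,7}; region has {1,5,7} → only 3 remains.
(6,2) = 3: row 6 has {2,7}; col 2 has {1,5,6}; region has {4,6} → only 3 remains.
(1,2) = 4: row 1 has {1,2,3,5,6,7}; col 2 has {1,3,5,6}; region has {1,2,3,5,6,7} → only 4 remains.
(2,3) = 5: row 2 has {1,6,7}; col 3 has {2,3,6,7}; region has {1,4,6,7} → only 5 remains.
(2,6) = 2: row 2 has {1,5,6,7}; col 6 has {4,6,7}; region has {1,3,4,6,7} → only 2 remains.
(4,1) = 2: row 4 has {1,3,4,6,7}; col 1 has {1,4,6,7}; region has {1,4,5,6,7} → only 2 remains.
(4,6) = 5: row 4 has {1,2,3,4,6,7}; col 6 has {2,4,6,7}; region has {1,2,3,4,6,7} → only 5 remains.
(6,1) = 5: row 6 has {2,3,7}; col 1 has {1,2,4,6,7}; region has {3,4,6} → only 5 remains.
(7,3) = 1: row 7 has {4,6}; col 3 has {2,3,5,6,7}; region has {3,4,5,6} → only 1 remains.
(7,6) = 3: row 7 has {1,4,6}; col 6 has {2,4,5,6,7}; region has {2,7} → only 3 remains.
(7,7) = 5: row 7 has {1,3,4,6}; col 7 has {1,2,4,6,7}; region has {2,3,7} → only 5 remains.
(2,1) = 3: row 2 has {1,2,5,6,7}; col 1 has {1,2,4,5,6,7}; region has {1,2,4,5,6,7} → only 3 remains.
(2,4) = 4: row 2 has {1,2,3,5,6,7}; col 4 has {1,3}; region has {1,3,5,7} → only 4 remains.
(5,6) = 1: row 5 has {4,6}; col 6 has {2,3,4,5,6,7}; region has {4,6} → only 1 remains.
(5,7) = 3: row 5 has {1,4,6}; col 7 has {1,2,4,5,6,7}; region has {1,4,6} → only 3 remains.
(6,3) = 4: row 6 has {2,3,5,7}; col 3 has {1,2,3,5,6,7}; region has {2,3,5,7} → only 4 remains.
(6,4) = 6: row 6 has {2,3,4,5,7}; col 4 has {1,3,4}; region has {2,3,4,5,7} → only 6 remains.
(6,5) = 1: row 6 has {2,3,4,5,6,7}; col 5 has {3,4,5,7}; region has {2,3,4,5,6,7} → only 1 remains.
(3,4) = 2: row 3 has {1,3,4,5,7}; col 4 has {1,3,4,6}; region has {1,3,4,5,7} → only 2 remains.
(3,5) = 6: row 3 has {1,2,3,4,5,7}; col 5 has {1,3,4,5,7}; region has {1,2,3,4,5,7} → only 6 remains.
(5,5) = 2: row 5 has {1,3,4,6}; col 5 has {1,3,4,5,6,7}; region has {1,3,4,6} → only 2 remains.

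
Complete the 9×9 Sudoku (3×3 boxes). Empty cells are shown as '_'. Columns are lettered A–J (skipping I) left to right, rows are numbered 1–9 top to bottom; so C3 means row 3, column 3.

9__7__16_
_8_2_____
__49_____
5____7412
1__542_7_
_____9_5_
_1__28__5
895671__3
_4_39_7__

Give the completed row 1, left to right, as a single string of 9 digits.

952783164

D4 = 8: row 4 has {1,2,4,5,7}; col 4 has {2,3,5,6,7,9}; box has {2,4,5,7,9} → only 8 remains.
D6 = 1: row 6 has {5,9}; col 4 has {2,3,5,6,7,8,9}; box has {2,4,5,7,8,9} → only 1 remains.
D7 = 4: row 7 has {1,2,5,8}; col 4 has {1,2,3,5,6,7,8,9}; box has {1,2,3,6,7,8,9} → only 4 remains.
H7 = 9: row 7 has {1,2,4,5,8}; col 8 has {1,5,6,7}; box has {3,5,7} → only 9 remains.
G8 = 2: row 8 has {1,3,5,6,7,8,9}; col 7 has {1,4,7}; box has {3,5,7,9} → only 2 remains.
H8 = 4: row 8 has {1,2,3,5,6,7,8,9}; col 8 has {1,5,6,7,9}; box has {2,3,5,7,9} → only 4 remains.
F9 = 5: row 9 has {3,4,7,9}; col 6 has {1,2,7,8,9}; box has {1,2,3,4,6,7,8,9} → only 5 remains.
H9 = 8: row 9 has {3,4,5,7,9}; col 8 has {1,4,5,6,7,9}; box has {2,3,4,5,7,9} → only 8 remains.
H2 = 3: row 2 has {2,8}; col 8 has {1,4,5,6,7,8,9}; box has {1,6} → only 3 remains.
H3 = 2: row 3 has {4,9}; col 8 has {1,3,4,5,6,7,8,9}; box has {1,3,6} → only 2 remains.
G7 = 6: row 7 has {1,2,4,5,8,9}; col 7 has {1,2,4,7}; box has {2,3,4,5,7,8,9} → only 6 remains.
J9 = 1: row 9 has {3,4,5,7,8,9}; col 9 has {2,3,5}; box has {2,3,4,5,6,7,8,9} → only 1 remains.
E3 = 1: in row 3, 1 can only go here (every other open cell in that row sees a 1).
C2 = 1: in row 2, 1 can only go here (every other open cell in that row sees a 1).
C4 = 9: in row 4, 9 can only go here (every other open cell in that row sees a 9).
A6 = 4: in row 6, 4 can only go here (every other open cell in that row sees a 4).
A9 = 2: in column 1, 2 can only go here (every other open cell in that column sees a 2).
C9 = 6: row 9 has {1,2,3,4,5,7,8,9}; col 3 has {1,4,5,9}; box has {1,2,4,5,8,9} → only 6 remains.
E1 = 8: in column 5, 8 can only go here (every other open cell in that column sees an 8).
J1 = 4: row 1 has {1,6,7,8,9}; col 9 has {1,2,3,5}; box has {1,2,3,6} → only 4 remains.
F1 = 3: row 1 has {1,4,6,7,8,9}; col 6 has {1,2,5,7,8,9}; box has {1,2,7,8,9} → only 3 remains.
F3 = 6: row 3 has {1,2,4,9}; col 6 has {1,2,3,5,7,8,9}; box has {1,2,3,7,8,9} → only 6 remains.
C1 = 2: row 1 has {1,3,4,6,7,8,9}; col 3 has {1,4,5,6,9}; box has {1,4,8,9} → only 2 remains.
E2 = 5: row 2 has {1,2,3,8}; col 5 has {1,2,4,7,8,9}; box has {1,2,3,6,7,8,9} → only 5 remains.
F2 = 4: row 2 has {1,2,3,5,8}; col 6 has {1,2,3,5,6,7,8,9}; box has {1,2,3,5,6,7,8,9} → only 4 remains.
G2 = 9: row 2 has {1,2,3,4,5,8}; col 7 has {1,2,4,6,7}; box has {1,2,3,4,6} → only 9 remains.
J2 = 7: row 2 has {1,2,3,4,5,8,9}; col 9 has {1,2,3,4,5}; box has {1,2,3,4,6,9} → only 7 remains.
J3 = 8: row 3 has {1,2,4,6,9}; col 9 has {1,2,3,4,5,7}; box has {1,2,3,4,6,7,9} → only 8 remains.
J6 = 6: row 6 has {1,4,5,9}; col 9 has {1,2,3,4,5,7,8}; box has {1,2,4,5,7} → only 6 remains.
B1 = 5: row 1 has {1,2,3,4,6,7,8,9}; col 2 has {1,4,8,9}; box has {1,2,4,8,9} → only 5 remains.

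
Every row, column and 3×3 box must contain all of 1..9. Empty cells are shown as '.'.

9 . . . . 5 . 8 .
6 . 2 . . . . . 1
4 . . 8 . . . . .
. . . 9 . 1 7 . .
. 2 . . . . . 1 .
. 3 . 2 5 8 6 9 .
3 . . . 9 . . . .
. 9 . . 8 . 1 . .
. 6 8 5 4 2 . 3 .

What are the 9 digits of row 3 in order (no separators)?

415826379

r6c9 = 4 (sole candidate).
r9c7 = 9 (sole candidate).
r9c9 = 7 (sole candidate).
r9c1 = 1 (sole candidate).
r6c1 = 7 (sole candidate).
r6c3 = 1 (sole candidate).
r2c2 = 8 (hidden single in row 2).
r2c6 = 9 (hidden single in row 2).
r3c9 = 9: in row 3, 9 can only go here (every other open cell in that row sees a 9).
r5c3 = 9 (hidden single in row 5).
r7c4 = 1 (hidden single in row 7).
r8c1 = 2 (hidden single in column 1).
r4c3 = 6 (hidden single in column 3).
r4c5 = 3 (sole candidate).
r2c5 = 7 (sole candidate).
r5c5 = 6 (sole candidate).
r4c2 = 4 (hidden single in row 4).
r5c6 = 4 (hidden single in column 6).
r5c4 = 7 (sole candidate).
r3c8 = 7: in column 8, 7 can only go here (every other open cell in that column sees a 7).
r3c6 = 6: in row 3, 6 can only go here (every other open cell in that row sees a 6).
r7c6 = 7 (sole candidate).
r8c6 = 3 (sole candidate).
r7c2 = 5 (sole candidate).
r7c3 = 4 (sole candidate).
r8c3 = 7 (sole candidate).
r8c4 = 6 (sole candidate).
r8c9 = 5 (sole candidate).
r1c3 = 3 (sole candidate).
r1c4 = 4 (sole candidate).
r1c7 = 2 (sole candidate).
r1c9 = 6 (sole candidate).
r2c4 = 3 (sole candidate).
r3c2 = 1: row 3 has {4,6,7,8,9}; col 2 has {2,3,4,5,6,8,9}; box has {2,3,4,6,8,9} → only 1 remains.
r3c3 = 5: row 3 has {1,4,6,7,8,9}; col 3 has {1,2,3,4,6,7,8,9}; box has {1,2,3,4,6,8,9} → only 5 remains.
r3c5 = 2: row 3 has {1,4,5,6,7,8,9}; col 5 has {3,4,5,6,7,8,9}; box has {3,4,5,6,7,8,9} → only 2 remains.
r3c7 = 3: row 3 has {1,2,4,5,6,7,8,9}; col 7 has {1,2,6,7,9}; box has {1,2,6,7,8,9} → only 3 remains.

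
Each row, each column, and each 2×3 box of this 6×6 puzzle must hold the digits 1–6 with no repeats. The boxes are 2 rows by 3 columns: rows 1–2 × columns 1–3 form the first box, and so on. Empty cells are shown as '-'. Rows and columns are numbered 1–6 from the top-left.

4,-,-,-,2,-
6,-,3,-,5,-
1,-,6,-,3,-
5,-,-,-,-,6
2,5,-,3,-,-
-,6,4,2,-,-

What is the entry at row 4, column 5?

4

row 1, column 2 = 1 (sole candidate).
row 1, column 3 = 5 (sole candidate).
row 1, column 4 = 6 (sole candidate).
row 1, column 6 = 3 (sole candidate).
row 2, column 2 = 2 (sole candidate).
row 3, column 2 = 4 (sole candidate).
row 3, column 4 = 5 (sole candidate).
row 3, column 6 = 2 (sole candidate).
row 4, column 2 = 3 (sole candidate).
row 4, column 3 = 2 (sole candidate).
row 5, column 3 = 1 (sole candidate).
row 5, column 6 = 4 (sole candidate).
row 6, column 1 = 3 (sole candidate).
row 6, column 5 = 1 (sole candidate).
row 6, column 6 = 5 (sole candidate).
row 2, column 6 = 1 (sole candidate).
row 4, column 5 = 4: row 4 has {2,3,5,6}; col 5 has {1,2,3,5}; box has {2,3,5,6} → only 4 remains.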